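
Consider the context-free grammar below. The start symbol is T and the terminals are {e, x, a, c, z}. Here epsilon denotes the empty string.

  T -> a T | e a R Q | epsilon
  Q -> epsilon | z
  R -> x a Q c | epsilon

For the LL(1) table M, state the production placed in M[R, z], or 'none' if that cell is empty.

R -> epsilon

FIRST(T): from T->a T we get {a}; from T->e a R Q we get {e}; from T->epsilon we get {epsilon}. So FIRST(T) = {epsilon, a, e}.
FIRST(Q): from Q->epsilon we get {epsilon}; from Q->z we get {z}. So FIRST(Q) = {epsilon, z}.
FIRST(R): from R->x a Q c we get {x}; from R->epsilon we get {epsilon}. So FIRST(R) = {epsilon, x}.
FOLLOW(T) includes $ since T is the start symbol.
FOLLOW(T): in T->a T, the suffix after T is empty (adds nothing new). Thus FOLLOW(T) = {$}.
FOLLOW(R): in T->e a R Q, R is followed by Q with FIRST {epsilon, z}; in T->e a R Q, the suffix after R is nullable, so FOLLOW(R) ⊇ FOLLOW(T) = {$}. Thus FOLLOW(R) = {$, z}.
For R -> x a Q c: FIRST(x a Q c) = {x}, so it goes in M[R, t] for t ∈ {x}.
For R -> epsilon: FIRST(epsilon) = {epsilon}, so it goes in M[R, t] for t ∈ {}; since epsilon ∈ FIRST, also for every t ∈ FOLLOW(R) = {$, z}.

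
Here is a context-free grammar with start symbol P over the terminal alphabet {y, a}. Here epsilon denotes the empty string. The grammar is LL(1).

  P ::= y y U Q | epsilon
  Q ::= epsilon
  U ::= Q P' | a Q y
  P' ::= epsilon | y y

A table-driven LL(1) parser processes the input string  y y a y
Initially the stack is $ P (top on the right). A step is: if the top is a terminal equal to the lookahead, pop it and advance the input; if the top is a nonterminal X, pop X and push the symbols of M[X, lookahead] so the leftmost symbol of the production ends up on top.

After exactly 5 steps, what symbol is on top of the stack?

Q

step 1: stack=$ P  input=y y a y $  — expand P ::= y y U Q
step 2: stack=$ Q U y y  input=y y a y $  — match y
step 3: stack=$ Q U y  input=y a y $  — match y
step 4: stack=$ Q U  input=a y $  — expand U ::= a Q y
step 5: stack=$ Q y Q a  input=a y $  — match a
Stack after step 5: $ Q y Q (top = Q).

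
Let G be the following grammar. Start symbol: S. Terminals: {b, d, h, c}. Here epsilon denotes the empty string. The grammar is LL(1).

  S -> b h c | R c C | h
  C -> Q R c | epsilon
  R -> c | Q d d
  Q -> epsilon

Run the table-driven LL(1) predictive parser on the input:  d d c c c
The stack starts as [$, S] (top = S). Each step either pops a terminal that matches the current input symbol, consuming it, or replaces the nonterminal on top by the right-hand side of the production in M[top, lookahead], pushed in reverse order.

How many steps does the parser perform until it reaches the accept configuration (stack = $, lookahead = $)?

11

step 1: stack=$ S  input=d d c c c $  — expand S -> R c C
step 2: stack=$ C c R  input=d d c c c $  — expand R -> Q d d
step 3: stack=$ C c d d Q  input=d d c c c $  — expand Q -> epsilon
step 4: stack=$ C c d d  input=d d c c c $  — match d
step 5: stack=$ C c d  input=d c c c $  — match d
step 6: stack=$ C c  input=c c c $  — match c
step 7: stack=$ C  input=c c $  — expand C -> Q R c
step 8: stack=$ c R Q  input=c c $  — expand Q -> epsilon
step 9: stack=$ c R  input=c c $  — expand R -> c
step 10: stack=$ c c  input=c c $  — match c
step 11: stack=$ c  input=c $  — match c
Accept reached after 11 steps.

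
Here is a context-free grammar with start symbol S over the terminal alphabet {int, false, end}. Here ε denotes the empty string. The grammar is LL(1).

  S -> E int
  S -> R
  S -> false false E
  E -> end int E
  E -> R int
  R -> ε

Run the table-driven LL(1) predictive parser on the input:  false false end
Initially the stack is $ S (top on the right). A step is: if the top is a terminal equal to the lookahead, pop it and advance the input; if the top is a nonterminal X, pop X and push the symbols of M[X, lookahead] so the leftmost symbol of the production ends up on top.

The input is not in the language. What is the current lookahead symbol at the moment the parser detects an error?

$

step 1: stack=$ S  input=false false end $  — expand S -> false false E
step 2: stack=$ E false false  input=false false end $  — match false
step 3: stack=$ E false  input=false end $  — match false
step 4: stack=$ E  input=end $  — expand E -> end int E
step 5: stack=$ E int end  input=end $  — match end
step 6: stack=$ E int  input=$  — error: top is terminal int but lookahead is $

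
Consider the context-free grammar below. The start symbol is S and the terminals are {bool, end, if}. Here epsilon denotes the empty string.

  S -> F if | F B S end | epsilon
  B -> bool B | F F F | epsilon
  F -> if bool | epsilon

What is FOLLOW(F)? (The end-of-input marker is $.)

FIRST(F): from F->if bool we get {if}; from F->epsilon we get {epsilon}. So FIRST(F) = {epsilon, if}.
FIRST(B): from B->bool B we get {bool}; from B->F F F we get {epsilon, if}; from B->epsilon we get {epsilon}. So FIRST(B) = {epsilon, bool, if}.
FIRST(S): from S->F if we get {if}; from S->F B S end we get {bool, end, if}; from S->epsilon we get {epsilon}. So FIRST(S) = {epsilon, bool, end, if}.
FOLLOW(S) includes $ since S is the start symbol.
FOLLOW(S): in S->F B S end, S is followed by end with FIRST {end}. Thus FOLLOW(S) = {$, end}.
FOLLOW(B): in S->F B S end, B is followed by S end with FIRST {bool, end, if}; in B->bool B, the suffix after B is empty (adds nothing new). Thus FOLLOW(B) = {bool, end, if}.
FOLLOW(F): in S->F if, F is followed by if with FIRST {if}; in S->F B S end, F is followed by B S end with FIRST {bool, end, if}; in B->F F F (occurrence 1), F is followed by F F with FIRST {epsilon, if}; in B->F F F (occurrence 1), the suffix after F is nullable, so FOLLOW(F) ⊇ FOLLOW(B) = {bool, end, if}; in B->F F F (occurrence 2), F is followed by F with FIRST {epsilon, if}; in B->F F F (occurrence 2), the suffix after F is nullable, so FOLLOW(F) ⊇ FOLLOW(B) = {bool, end, if}; in B->F F F (occurrence 3), the suffix after F is empty, so FOLLOW(F) ⊇ FOLLOW(B) = {bool, end, if}. Thus FOLLOW(F) = {bool, end, if}.

{bool, end, if}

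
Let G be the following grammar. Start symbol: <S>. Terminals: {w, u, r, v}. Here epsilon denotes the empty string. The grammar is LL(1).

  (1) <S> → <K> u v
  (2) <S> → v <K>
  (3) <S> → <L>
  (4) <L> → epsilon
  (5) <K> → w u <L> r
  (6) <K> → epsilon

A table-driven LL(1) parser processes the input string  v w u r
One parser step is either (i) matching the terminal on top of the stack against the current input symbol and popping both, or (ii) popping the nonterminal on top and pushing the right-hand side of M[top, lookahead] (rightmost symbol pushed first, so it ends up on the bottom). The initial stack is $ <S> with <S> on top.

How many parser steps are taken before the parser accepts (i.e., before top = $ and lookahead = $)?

7

     Stack        Input      Action
  1  $ <S>        v w u r $  expand <S> → v <K>
  2  $ <K> v      v w u r $  match v
  3  $ <K>        w u r $    expand <K> → w u <L> r
  4  $ r <L> u w  w u r $    match w
  5  $ r <L> u    u r $      match u
  6  $ r <L>      r $        expand <L> → epsilon
  7  $ r          r $        match r
Accept reached after 7 steps.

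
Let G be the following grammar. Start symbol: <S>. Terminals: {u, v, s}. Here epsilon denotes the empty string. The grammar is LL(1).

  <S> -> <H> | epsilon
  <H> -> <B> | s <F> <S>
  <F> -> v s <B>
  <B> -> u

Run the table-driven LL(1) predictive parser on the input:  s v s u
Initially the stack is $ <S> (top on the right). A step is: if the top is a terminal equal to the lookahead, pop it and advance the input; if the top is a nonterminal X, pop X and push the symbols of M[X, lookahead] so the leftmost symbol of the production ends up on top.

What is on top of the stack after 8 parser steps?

     Stack          Input      Action
  1  $ <S>          s v s u $  expand <S> -> <H>
  2  $ <H>          s v s u $  expand <H> -> s <F> <S>
  3  $ <S> <F> s    s v s u $  match s
  4  $ <S> <F>      v s u $    expand <F> -> v s <B>
  5  $ <S> <B> s v  v s u $    match v
  6  $ <S> <B> s    s u $      match s
  7  $ <S> <B>      u $        expand <B> -> u
  8  $ <S> u        u $        match u
Stack after step 8: $ <S> (top = <S>).

<S>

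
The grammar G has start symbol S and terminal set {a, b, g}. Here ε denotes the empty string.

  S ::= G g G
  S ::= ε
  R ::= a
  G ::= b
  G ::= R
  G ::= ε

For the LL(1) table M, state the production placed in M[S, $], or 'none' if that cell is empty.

FIRST(R) = {a}
FIRST(G) = {ε, a, b}  (via R)
FIRST(S) = {ε, a, b, g}  (via G g G)
FOLLOW(S) includes $ since S is the start symbol.
FOLLOW(S): S appears on no right-hand side. Thus FOLLOW(S) = {$}.
For S ::= G g G: FIRST(G g G) = {a, b, g}, so it goes in M[S, t] for t ∈ {a, b, g}.
For S ::= ε: FIRST(ε) = {ε}, so it goes in M[S, t] for t ∈ {}; since ε ∈ FIRST, also for every t ∈ FOLLOW(S) = {$}.

S ::= ε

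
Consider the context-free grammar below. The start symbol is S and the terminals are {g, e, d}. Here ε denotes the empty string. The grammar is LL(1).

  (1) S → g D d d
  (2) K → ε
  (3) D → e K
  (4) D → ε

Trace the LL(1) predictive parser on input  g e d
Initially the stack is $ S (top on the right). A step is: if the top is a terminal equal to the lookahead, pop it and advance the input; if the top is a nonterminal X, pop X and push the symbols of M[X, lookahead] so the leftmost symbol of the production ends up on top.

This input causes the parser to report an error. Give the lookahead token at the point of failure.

     Stack      Input    Action
  1  $ S        g e d $  expand S → g D d d
  2  $ d d D g  g e d $  match g
  3  $ d d D    e d $    expand D → e K
  4  $ d d K e  e d $    match e
  5  $ d d K    d $      expand K → ε
  6  $ d d      d $      match d
  7  $ d        $        error: top is terminal d but lookahead is $

$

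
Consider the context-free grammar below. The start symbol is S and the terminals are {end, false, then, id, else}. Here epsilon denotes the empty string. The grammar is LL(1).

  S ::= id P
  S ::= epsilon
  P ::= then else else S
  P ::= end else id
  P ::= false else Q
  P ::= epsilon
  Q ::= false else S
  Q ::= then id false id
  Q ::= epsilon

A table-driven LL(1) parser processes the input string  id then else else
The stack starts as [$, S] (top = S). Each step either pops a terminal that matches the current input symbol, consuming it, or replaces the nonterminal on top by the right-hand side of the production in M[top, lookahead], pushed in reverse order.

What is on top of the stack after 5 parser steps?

     Stack               Input                Action
  1  $ S                 id then else else $  expand S ::= id P
  2  $ P id              id then else else $  match id
  3  $ P                 then else else $     expand P ::= then else else S
  4  $ S else else then  then else else $     match then
  5  $ S else else       else else $          match else
Stack after step 5: $ S else (top = else).

else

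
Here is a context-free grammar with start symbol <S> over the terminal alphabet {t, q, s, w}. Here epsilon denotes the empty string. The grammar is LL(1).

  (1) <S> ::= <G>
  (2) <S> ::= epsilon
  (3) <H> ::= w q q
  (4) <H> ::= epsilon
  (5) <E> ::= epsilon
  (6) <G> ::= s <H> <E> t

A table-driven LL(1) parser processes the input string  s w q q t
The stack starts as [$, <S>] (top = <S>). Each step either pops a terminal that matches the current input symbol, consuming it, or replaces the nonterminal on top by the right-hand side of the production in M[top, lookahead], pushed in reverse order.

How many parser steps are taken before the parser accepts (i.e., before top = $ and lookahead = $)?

9

     Stack          Input        Action
  1  $ <S>          s w q q t $  expand <S> ::= <G>
  2  $ <G>          s w q q t $  expand <G> ::= s <H> <E> t
  3  $ t <E> <H> s  s w q q t $  match s
  4  $ t <E> <H>    w q q t $    expand <H> ::= w q q
  5  $ t <E> q q w  w q q t $    match w
  6  $ t <E> q q    q q t $      match q
  7  $ t <E> q      q t $        match q
  8  $ t <E>        t $          expand <E> ::= epsilon
  9  $ t            t $          match t
Accept reached after 9 steps.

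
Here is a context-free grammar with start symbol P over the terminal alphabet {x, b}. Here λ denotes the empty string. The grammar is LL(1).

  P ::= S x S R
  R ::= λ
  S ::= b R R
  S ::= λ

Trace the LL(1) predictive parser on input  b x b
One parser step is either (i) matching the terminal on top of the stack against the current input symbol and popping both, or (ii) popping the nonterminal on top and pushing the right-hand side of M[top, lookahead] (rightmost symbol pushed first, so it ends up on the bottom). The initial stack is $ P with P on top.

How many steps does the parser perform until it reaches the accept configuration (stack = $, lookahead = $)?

11

step 1: stack=$ P  input=b x b $  — expand P ::= S x S R
step 2: stack=$ R S x S  input=b x b $  — expand S ::= b R R
step 3: stack=$ R S x R R b  input=b x b $  — match b
step 4: stack=$ R S x R R  input=x b $  — expand R ::= λ
step 5: stack=$ R S x R  input=x b $  — expand R ::= λ
step 6: stack=$ R S x  input=x b $  — match x
step 7: stack=$ R S  input=b $  — expand S ::= b R R
step 8: stack=$ R R R b  input=b $  — match b
step 9: stack=$ R R R  input=$  — expand R ::= λ
step 10: stack=$ R R  input=$  — expand R ::= λ
step 11: stack=$ R  input=$  — expand R ::= λ
Accept reached after 11 steps.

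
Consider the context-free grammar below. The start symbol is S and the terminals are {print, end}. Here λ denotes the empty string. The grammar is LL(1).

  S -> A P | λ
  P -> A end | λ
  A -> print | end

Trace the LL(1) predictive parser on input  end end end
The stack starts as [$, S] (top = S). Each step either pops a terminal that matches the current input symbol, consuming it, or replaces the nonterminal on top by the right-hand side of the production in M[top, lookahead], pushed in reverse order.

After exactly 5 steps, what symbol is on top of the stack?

end

     Stack    Input          Action
  1  $ S      end end end $  expand S -> A P
  2  $ P A    end end end $  expand A -> end
  3  $ P end  end end end $  match end
  4  $ P      end end $      expand P -> A end
  5  $ end A  end end $      expand A -> end
Stack after step 5: $ end end (top = end).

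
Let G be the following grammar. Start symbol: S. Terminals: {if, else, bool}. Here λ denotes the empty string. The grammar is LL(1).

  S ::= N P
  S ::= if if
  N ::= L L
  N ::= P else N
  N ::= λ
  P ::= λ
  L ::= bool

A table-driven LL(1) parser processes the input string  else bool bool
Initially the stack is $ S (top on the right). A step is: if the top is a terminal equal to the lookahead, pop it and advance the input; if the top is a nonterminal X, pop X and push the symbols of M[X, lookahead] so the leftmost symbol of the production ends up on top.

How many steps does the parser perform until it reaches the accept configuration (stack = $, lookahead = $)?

      Stack         Input             Action
   1  $ S           else bool bool $  expand S ::= N P
   2  $ P N         else bool bool $  expand N ::= P else N
   3  $ P N else P  else bool bool $  expand P ::= λ
   4  $ P N else    else bool bool $  match else
   5  $ P N         bool bool $       expand N ::= L L
   6  $ P L L       bool bool $       expand L ::= bool
   7  $ P L bool    bool bool $       match bool
   8  $ P L         bool $            expand L ::= bool
   9  $ P bool      bool $            match bool
  10  $ P           $                 expand P ::= λ
Accept reached after 10 steps.

10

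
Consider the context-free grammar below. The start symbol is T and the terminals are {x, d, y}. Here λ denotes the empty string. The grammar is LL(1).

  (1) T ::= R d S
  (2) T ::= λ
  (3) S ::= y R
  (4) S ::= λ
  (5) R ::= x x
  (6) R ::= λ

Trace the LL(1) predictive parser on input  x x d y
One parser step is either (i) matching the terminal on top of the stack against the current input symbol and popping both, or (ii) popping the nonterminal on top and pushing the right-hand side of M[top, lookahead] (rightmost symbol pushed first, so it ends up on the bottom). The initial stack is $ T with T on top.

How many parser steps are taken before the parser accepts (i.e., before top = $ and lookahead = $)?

8

     Stack      Input      Action
  1  $ T        x x d y $  expand T ::= R d S
  2  $ S d R    x x d y $  expand R ::= x x
  3  $ S d x x  x x d y $  match x
  4  $ S d x    x d y $    match x
  5  $ S d      d y $      match d
  6  $ S        y $        expand S ::= y R
  7  $ R y      y $        match y
  8  $ R        $          expand R ::= λ
Accept reached after 8 steps.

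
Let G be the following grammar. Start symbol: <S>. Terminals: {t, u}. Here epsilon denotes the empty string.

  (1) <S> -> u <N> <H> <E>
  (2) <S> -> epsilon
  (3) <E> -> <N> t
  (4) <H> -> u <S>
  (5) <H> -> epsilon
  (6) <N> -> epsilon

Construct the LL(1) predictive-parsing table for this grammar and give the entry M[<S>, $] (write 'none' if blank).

FIRST(<S>) = {epsilon, u}
FIRST(<H>) = {epsilon, u}
FIRST(<N>) = {epsilon}
FIRST(<E>) = {t}  (via <N> t)
FOLLOW(<S>) includes $ since <S> is the start symbol.
FOLLOW(<H>): in <S>->u <N> <H> <E>, <H> is followed by <E> with FIRST {t}. Thus FOLLOW(<H>) = {t}.
FOLLOW(<S>): in <H>->u <S>, the suffix after <S> is empty, so FOLLOW(<S>) ⊇ FOLLOW(<H>) = {t}. Thus FOLLOW(<S>) = {$, t}.
For <S> -> u <N> <H> <E>: FIRST(u <N> <H> <E>) = {u}, so it goes in M[<S>, t] for t ∈ {u}.
For <S> -> epsilon: FIRST(epsilon) = {epsilon}, so it goes in M[<S>, t] for t ∈ {}; since epsilon ∈ FIRST, also for every t ∈ FOLLOW(<S>) = {$, t}.

<S> -> epsilon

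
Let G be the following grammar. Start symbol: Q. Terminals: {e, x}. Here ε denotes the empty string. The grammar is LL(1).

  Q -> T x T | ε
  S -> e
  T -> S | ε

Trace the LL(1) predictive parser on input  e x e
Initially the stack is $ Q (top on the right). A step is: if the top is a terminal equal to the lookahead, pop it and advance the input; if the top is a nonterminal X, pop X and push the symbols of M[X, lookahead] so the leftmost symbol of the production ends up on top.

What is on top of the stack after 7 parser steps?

     Stack    Input    Action
  1  $ Q      e x e $  expand Q -> T x T
  2  $ T x T  e x e $  expand T -> S
  3  $ T x S  e x e $  expand S -> e
  4  $ T x e  e x e $  match e
  5  $ T x    x e $    match x
  6  $ T      e $      expand T -> S
  7  $ S      e $      expand S -> e
Stack after step 7: $ e (top = e).

e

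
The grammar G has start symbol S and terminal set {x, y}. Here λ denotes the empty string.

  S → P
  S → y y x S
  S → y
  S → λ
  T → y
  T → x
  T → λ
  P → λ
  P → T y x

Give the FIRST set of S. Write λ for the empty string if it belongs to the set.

{λ, x, y}

FIRST(T): from T→y we get {y}; from T→x we get {x}; from T→λ we get {λ}. So FIRST(T) = {λ, x, y}.
FIRST(P): from P→λ we get {λ}; from P→T y x we get {x, y}. So FIRST(P) = {λ, x, y}.
FIRST(S): from S→P we get {λ, x, y}; from S→y y x S we get {y}; from S→y we get {y}; from S→λ we get {λ}. So FIRST(S) = {λ, x, y}.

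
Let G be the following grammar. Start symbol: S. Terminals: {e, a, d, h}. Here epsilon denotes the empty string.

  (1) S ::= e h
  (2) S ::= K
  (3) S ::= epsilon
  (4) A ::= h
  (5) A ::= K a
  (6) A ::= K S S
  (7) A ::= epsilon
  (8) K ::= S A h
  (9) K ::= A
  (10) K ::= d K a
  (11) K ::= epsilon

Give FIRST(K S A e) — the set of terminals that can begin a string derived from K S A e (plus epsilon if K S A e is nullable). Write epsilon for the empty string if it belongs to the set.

FIRST(S): from S::=e h we get {e}; from S::=K we get {epsilon, a, d, e, h}; from S::=epsilon we get {epsilon}. So FIRST(S) = {epsilon, a, d, e, h}.
FIRST(A): from A::=h we get {h}; from A::=K a we get {a, d, e, h}; from A::=K S S we get {epsilon, a, d, e, h}; from A::=epsilon we get {epsilon}. So FIRST(A) = {epsilon, a, d, e, h}.
FIRST(K): from K::=S A h we get {a, d, e, h}; from K::=A we get {epsilon, a, d, e, h}; from K::=d K a we get {d}; from K::=epsilon we get {epsilon}. So FIRST(K) = {epsilon, a, d, e, h}.
FIRST(K S A e): take FIRST of each symbol in turn, carrying on past any symbol whose FIRST contains epsilon; result {a, d, e, h}.

{a, d, e, h}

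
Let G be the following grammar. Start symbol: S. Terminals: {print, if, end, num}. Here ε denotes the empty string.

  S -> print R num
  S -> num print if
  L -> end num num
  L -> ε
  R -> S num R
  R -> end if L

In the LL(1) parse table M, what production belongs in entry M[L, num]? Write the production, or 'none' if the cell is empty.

L -> ε

FIRST(S) = {num, print}
FIRST(L) = {ε, end}
FIRST(R) = {end, num, print}  (via S num R)
FOLLOW(S) includes $ since S is the start symbol.
FOLLOW(R): in S->print R num, R is followed by num with FIRST {num}; in R->S num R, the suffix after R is empty (adds nothing new). Thus FOLLOW(R) = {num}.
FOLLOW(L): in R->end if L, the suffix after L is empty, so FOLLOW(L) ⊇ FOLLOW(R) = {num}. Thus FOLLOW(L) = {num}.
For L -> end num num: FIRST(end num num) = {end}, so it goes in M[L, t] for t ∈ {end}.
For L -> ε: FIRST(ε) = {ε}, so it goes in M[L, t] for t ∈ {}; since ε ∈ FIRST, also for every t ∈ FOLLOW(L) = {num}.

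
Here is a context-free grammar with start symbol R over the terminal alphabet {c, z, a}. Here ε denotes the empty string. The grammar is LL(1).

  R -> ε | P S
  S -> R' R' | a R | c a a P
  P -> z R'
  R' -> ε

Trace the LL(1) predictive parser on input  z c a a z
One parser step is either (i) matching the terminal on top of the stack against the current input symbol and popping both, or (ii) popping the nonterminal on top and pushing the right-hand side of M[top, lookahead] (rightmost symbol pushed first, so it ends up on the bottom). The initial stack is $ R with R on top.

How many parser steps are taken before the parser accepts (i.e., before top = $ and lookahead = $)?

step 1: stack=$ R  input=z c a a z $  — expand R -> P S
step 2: stack=$ S P  input=z c a a z $  — expand P -> z R'
step 3: stack=$ S R' z  input=z c a a z $  — match z
step 4: stack=$ S R'  input=c a a z $  — expand R' -> ε
step 5: stack=$ S  input=c a a z $  — expand S -> c a a P
step 6: stack=$ P a a c  input=c a a z $  — match c
step 7: stack=$ P a a  input=a a z $  — match a
step 8: stack=$ P a  input=a z $  — match a
step 9: stack=$ P  input=z $  — expand P -> z R'
step 10: stack=$ R' z  input=z $  — match z
step 11: stack=$ R'  input=$  — expand R' -> ε
Accept reached after 11 steps.

11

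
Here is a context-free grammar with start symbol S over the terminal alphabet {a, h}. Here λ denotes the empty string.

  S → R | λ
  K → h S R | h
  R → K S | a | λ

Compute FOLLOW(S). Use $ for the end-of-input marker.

{$, a, h}

FIRST(K) = {h}
FIRST(R) = {λ, a, h}  (via K S)
FIRST(S) = {λ, a, h}  (via R)
FOLLOW(S) includes $ since S is the start symbol.
FOLLOW(S): in K→h S R, S is followed by R with FIRST {λ, a, h}; in K→h S R, the suffix after S is nullable, so FOLLOW(S) ⊇ FOLLOW(K) = {$, a, h}; in R→K S, the suffix after S is empty, so FOLLOW(S) ⊇ FOLLOW(R) = {$, a, h}. Thus FOLLOW(S) = {$, a, h}.
FOLLOW(K): in R→K S, K is followed by S with FIRST {λ, a, h}; in R→K S, the suffix after K is nullable, so FOLLOW(K) ⊇ FOLLOW(R) = {$, a, h}. Thus FOLLOW(K) = {$, a, h}.
FOLLOW(R): in S→R, the suffix after R is empty, so FOLLOW(R) ⊇ FOLLOW(S) = {$, a, h}; in K→h S R, the suffix after R is empty, so FOLLOW(R) ⊇ FOLLOW(K) = {$, a, h}. Thus FOLLOW(R) = {$, a, h}.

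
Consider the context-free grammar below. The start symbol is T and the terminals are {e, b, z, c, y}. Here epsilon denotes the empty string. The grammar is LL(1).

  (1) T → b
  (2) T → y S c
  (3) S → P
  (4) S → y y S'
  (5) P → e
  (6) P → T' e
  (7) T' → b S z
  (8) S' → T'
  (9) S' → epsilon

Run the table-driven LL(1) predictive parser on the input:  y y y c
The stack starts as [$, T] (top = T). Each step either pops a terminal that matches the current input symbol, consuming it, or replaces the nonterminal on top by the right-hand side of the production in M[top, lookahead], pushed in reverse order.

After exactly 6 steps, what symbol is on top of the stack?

     Stack       Input      Action
  1  $ T         y y y c $  expand T → y S c
  2  $ c S y     y y y c $  match y
  3  $ c S       y y c $    expand S → y y S'
  4  $ c S' y y  y y c $    match y
  5  $ c S' y    y c $      match y
  6  $ c S'      c $        expand S' → epsilon
Stack after step 6: $ c (top = c).

c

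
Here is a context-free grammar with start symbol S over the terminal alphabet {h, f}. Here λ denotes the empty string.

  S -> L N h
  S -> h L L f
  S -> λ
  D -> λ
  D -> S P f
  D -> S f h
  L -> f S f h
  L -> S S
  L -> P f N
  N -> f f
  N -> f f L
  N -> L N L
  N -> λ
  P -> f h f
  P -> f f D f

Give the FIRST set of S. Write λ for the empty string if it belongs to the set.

FIRST(P): from P->f h f we get {f}; from P->f f D f we get {f}. So FIRST(P) = {f}.
FIRST(S): from S->L N h we get {f, h}; from S->h L L f we get {h}; from S->λ we get {λ}. So FIRST(S) = {λ, f, h}.
FIRST(D): from D->λ we get {λ}; from D->S P f we get {f, h}; from D->S f h we get {f, h}. So FIRST(D) = {λ, f, h}.
FIRST(L): from L->f S f h we get {f}; from L->S S we get {λ, f, h}; from L->P f N we get {f}. So FIRST(L) = {λ, f, h}.
FIRST(N): from N->f f we get {f}; from N->f f L we get {f}; from N->L N L we get {λ, f, h}; from N->λ we get {λ}. So FIRST(N) = {λ, f, h}.

{λ, f, h}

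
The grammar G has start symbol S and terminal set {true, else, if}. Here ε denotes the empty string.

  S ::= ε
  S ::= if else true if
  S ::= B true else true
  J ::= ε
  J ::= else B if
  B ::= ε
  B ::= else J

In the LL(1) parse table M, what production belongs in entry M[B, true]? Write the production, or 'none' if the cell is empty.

B ::= ε

FIRST(J): from J::=ε we get {ε}; from J::=else B if we get {else}. So FIRST(J) = {ε, else}.
FIRST(B): from B::=ε we get {ε}; from B::=else J we get {else}. So FIRST(B) = {ε, else}.
FIRST(S): from S::=ε we get {ε}; from S::=if else true if we get {if}; from S::=B true else true we get {else, true}. So FIRST(S) = {ε, else, if, true}.
FOLLOW(S) includes $ since S is the start symbol.
FOLLOW(B): in S::=B true else true, B is followed by true else true with FIRST {true}; in J::=else B if, B is followed by if with FIRST {if}. Thus FOLLOW(B) = {if, true}.
For B ::= ε: FIRST(ε) = {ε}, so it goes in M[B, t] for t ∈ {}; since ε ∈ FIRST, also for every t ∈ FOLLOW(B) = {if, true}.
For B ::= else J: FIRST(else J) = {else}, so it goes in M[B, t] for t ∈ {else}.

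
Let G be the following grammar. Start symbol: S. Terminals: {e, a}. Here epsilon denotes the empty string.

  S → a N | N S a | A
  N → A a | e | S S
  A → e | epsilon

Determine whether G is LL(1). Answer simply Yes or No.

No

FIRST(S) = {epsilon, a, e}
FIRST(N) = {epsilon, a, e}
FIRST(A) = {epsilon, e}
FOLLOW(S) = {$, a, e}
FOLLOW(N) = {$, a, e}
FOLLOW(A) = {$, a, e}
Cell M[A, e] receives both A → e and A → epsilon — the grammar is not LL(1).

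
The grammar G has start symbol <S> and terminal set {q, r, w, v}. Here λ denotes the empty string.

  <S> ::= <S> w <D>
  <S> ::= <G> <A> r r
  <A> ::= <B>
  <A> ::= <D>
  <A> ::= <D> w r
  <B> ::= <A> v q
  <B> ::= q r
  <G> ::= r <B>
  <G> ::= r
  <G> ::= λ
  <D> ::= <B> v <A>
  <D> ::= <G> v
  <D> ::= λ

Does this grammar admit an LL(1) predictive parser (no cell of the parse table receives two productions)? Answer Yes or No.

No

FIRST(<S>) = {q, r, v, w}
FIRST(<A>) = {λ, q, r, v, w}
FIRST(<B>) = {q, r, v, w}
FIRST(<G>) = {λ, r}
FIRST(<D>) = {λ, q, r, v, w}
FOLLOW(<S>) = {$, w}
FOLLOW(<A>) = {$, r, v, w}
FOLLOW(<B>) = {$, q, r, v, w}
FOLLOW(<G>) = {q, r, v, w}
FOLLOW(<D>) = {$, r, v, w}
Cell M[<A>, q] receives both <A> ::= <B> and <A> ::= <D> and <A> ::= <D> w r — the grammar is not LL(1).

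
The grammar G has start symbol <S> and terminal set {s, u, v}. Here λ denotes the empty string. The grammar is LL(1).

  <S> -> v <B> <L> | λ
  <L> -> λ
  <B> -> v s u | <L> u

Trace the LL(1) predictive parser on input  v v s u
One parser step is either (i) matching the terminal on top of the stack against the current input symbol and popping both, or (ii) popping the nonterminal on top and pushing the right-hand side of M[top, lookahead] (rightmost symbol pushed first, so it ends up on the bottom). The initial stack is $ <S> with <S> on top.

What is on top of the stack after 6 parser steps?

step 1: stack=$ <S>  input=v v s u $  — expand <S> -> v <B> <L>
step 2: stack=$ <L> <B> v  input=v v s u $  — match v
step 3: stack=$ <L> <B>  input=v s u $  — expand <B> -> v s u
step 4: stack=$ <L> u s v  input=v s u $  — match v
step 5: stack=$ <L> u s  input=s u $  — match s
step 6: stack=$ <L> u  input=u $  — match u
Stack after step 6: $ <L> (top = <L>).

<L>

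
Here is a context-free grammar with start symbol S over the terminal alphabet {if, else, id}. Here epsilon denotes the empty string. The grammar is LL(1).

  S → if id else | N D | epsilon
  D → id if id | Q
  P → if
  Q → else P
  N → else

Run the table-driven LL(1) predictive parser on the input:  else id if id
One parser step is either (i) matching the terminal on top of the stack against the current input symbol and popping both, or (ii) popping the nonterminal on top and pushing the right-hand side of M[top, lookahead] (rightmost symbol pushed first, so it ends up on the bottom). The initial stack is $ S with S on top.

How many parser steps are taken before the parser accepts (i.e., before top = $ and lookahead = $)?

     Stack       Input            Action
  1  $ S         else id if id $  expand S → N D
  2  $ D N       else id if id $  expand N → else
  3  $ D else    else id if id $  match else
  4  $ D         id if id $       expand D → id if id
  5  $ id if id  id if id $       match id
  6  $ id if     if id $          match if
  7  $ id        id $             match id
Accept reached after 7 steps.

7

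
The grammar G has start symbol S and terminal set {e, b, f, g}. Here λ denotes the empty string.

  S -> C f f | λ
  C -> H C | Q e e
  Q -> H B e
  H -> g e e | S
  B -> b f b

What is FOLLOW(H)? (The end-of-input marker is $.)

{b, g}

FIRST(B) = {b}
FIRST(S) = {λ, b, g}  (via C f f)
FIRST(H) = {λ, b, g}  (via S)
FIRST(Q) = {b, g}  (via H B e)
FIRST(C) = {b, g}  (via H C, Q e e)
FOLLOW(S) includes $ since S is the start symbol.
FOLLOW(C): in S->C f f, C is followed by f f with FIRST {f}; in C->H C, the suffix after C is empty (adds nothing new). Thus FOLLOW(C) = {f}.
FOLLOW(Q): in C->Q e e, Q is followed by e e with FIRST {e}. Thus FOLLOW(Q) = {e}.
FOLLOW(H): in C->H C, H is followed by C with FIRST {b, g}; in Q->H B e, H is followed by B e with FIRST {b}. Thus FOLLOW(H) = {b, g}.
FOLLOW(S): in H->S, the suffix after S is empty, so FOLLOW(S) ⊇ FOLLOW(H) = {b, g}. Thus FOLLOW(S) = {$, b, g}.
FOLLOW(B): in Q->H B e, B is followed by e with FIRST {e}. Thus FOLLOW(B) = {e}.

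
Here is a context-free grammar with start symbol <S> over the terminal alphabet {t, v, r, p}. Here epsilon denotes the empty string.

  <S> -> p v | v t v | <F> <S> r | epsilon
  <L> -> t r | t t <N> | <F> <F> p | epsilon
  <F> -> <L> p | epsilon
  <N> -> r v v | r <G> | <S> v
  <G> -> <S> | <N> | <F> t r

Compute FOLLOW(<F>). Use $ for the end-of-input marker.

{p, r, t, v}

FIRST(<S>) = {epsilon, p, r, t, v}  (via <F> <S> r)
FIRST(<N>) = {p, r, t, v}  (via <S> v)
FIRST(<L>) = {epsilon, p, t}  (via <F> <F> p)
FIRST(<F>) = {epsilon, p, t}  (via <L> p)
FIRST(<G>) = {epsilon, p, r, t, v}  (via <S>, <N>, <F> t r)
FOLLOW(<S>) includes $ since <S> is the start symbol.
FOLLOW(<L>): in <F>-><L> p, <L> is followed by p with FIRST {p}. Thus FOLLOW(<L>) = {p}.
FOLLOW(<F>): in <S>-><F> <S> r, <F> is followed by <S> r with FIRST {p, r, t, v}; in <L>-><F> <F> p (occurrence 1), <F> is followed by <F> p with FIRST {p, t}; in <L>-><F> <F> p (occurrence 2), <F> is followed by p with FIRST {p}; in <G>-><F> t r, <F> is followed by t r with FIRST {t}. Thus FOLLOW(<F>) = {p, r, t, v}.
FOLLOW(<S>): in <S>-><F> <S> r, <S> is followed by r with FIRST {r}; in <N>-><S> v, <S> is followed by v with FIRST {v}; in <G>-><S>, the suffix after <S> is empty, so FOLLOW(<S>) ⊇ FOLLOW(<G>) = {p}. Thus FOLLOW(<S>) = {$, p, r, v}.
FOLLOW(<N>): in <L>->t t <N>, the suffix after <N> is empty, so FOLLOW(<N>) ⊇ FOLLOW(<L>) = {p}; in <G>-><N>, the suffix after <N> is empty, so FOLLOW(<N>) ⊇ FOLLOW(<G>) = {p}. Thus FOLLOW(<N>) = {p}.
FOLLOW(<G>): in <N>->r <G>, the suffix after <G> is empty, so FOLLOW(<G>) ⊇ FOLLOW(<N>) = {p}. Thus FOLLOW(<G>) = {p}.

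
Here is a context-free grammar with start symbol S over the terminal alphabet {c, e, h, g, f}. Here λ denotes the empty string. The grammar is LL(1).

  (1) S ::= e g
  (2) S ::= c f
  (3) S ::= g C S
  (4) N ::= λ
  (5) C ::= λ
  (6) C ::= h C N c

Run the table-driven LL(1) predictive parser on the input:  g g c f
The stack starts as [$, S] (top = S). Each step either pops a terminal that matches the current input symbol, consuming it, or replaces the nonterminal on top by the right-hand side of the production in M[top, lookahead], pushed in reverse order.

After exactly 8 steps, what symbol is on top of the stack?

f

step 1: stack=$ S  input=g g c f $  — expand S ::= g C S
step 2: stack=$ S C g  input=g g c f $  — match g
step 3: stack=$ S C  input=g c f $  — expand C ::= λ
step 4: stack=$ S  input=g c f $  — expand S ::= g C S
step 5: stack=$ S C g  input=g c f $  — match g
step 6: stack=$ S C  input=c f $  — expand C ::= λ
step 7: stack=$ S  input=c f $  — expand S ::= c f
step 8: stack=$ f c  input=c f $  — match c
Stack after step 8: $ f (top = f).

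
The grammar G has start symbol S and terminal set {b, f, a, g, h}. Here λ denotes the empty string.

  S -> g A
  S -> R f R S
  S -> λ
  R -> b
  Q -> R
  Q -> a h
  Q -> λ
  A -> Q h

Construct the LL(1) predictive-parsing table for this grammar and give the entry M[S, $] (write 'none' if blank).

S -> λ

FIRST(R): from R->b we get {b}. So FIRST(R) = {b}.
FIRST(S): from S->g A we get {g}; from S->R f R S we get {b}; from S->λ we get {λ}. So FIRST(S) = {λ, b, g}.
FIRST(Q): from Q->R we get {b}; from Q->a h we get {a}; from Q->λ we get {λ}. So FIRST(Q) = {λ, a, b}.
FIRST(A): from A->Q h we get {a, b, h}. So FIRST(A) = {a, b, h}.
FOLLOW(S) includes $ since S is the start symbol.
FOLLOW(S): in S->R f R S, the suffix after S is empty (adds nothing new). Thus FOLLOW(S) = {$}.
For S -> g A: FIRST(g A) = {g}, so it goes in M[S, t] for t ∈ {g}.
For S -> R f R S: FIRST(R f R S) = {b}, so it goes in M[S, t] for t ∈ {b}.
For S -> λ: FIRST(λ) = {λ}, so it goes in M[S, t] for t ∈ {}; since λ ∈ FIRST, also for every t ∈ FOLLOW(S) = {$}.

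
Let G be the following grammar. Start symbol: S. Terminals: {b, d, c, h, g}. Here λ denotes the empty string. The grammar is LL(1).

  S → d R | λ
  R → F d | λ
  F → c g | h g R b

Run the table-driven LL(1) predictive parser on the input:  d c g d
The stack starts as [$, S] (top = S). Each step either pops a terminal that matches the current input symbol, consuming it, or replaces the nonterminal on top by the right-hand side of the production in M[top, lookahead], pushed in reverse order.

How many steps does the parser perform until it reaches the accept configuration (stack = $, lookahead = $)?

     Stack    Input      Action
  1  $ S      d c g d $  expand S → d R
  2  $ R d    d c g d $  match d
  3  $ R      c g d $    expand R → F d
  4  $ d F    c g d $    expand F → c g
  5  $ d g c  c g d $    match c
  6  $ d g    g d $      match g
  7  $ d      d $        match d
Accept reached after 7 steps.

7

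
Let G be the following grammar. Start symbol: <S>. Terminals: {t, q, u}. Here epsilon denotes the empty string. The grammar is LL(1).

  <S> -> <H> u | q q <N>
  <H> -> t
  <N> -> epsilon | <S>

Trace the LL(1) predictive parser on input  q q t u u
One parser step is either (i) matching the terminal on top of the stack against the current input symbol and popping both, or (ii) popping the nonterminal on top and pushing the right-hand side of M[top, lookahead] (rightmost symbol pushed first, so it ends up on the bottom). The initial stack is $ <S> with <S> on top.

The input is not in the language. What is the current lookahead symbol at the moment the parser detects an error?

     Stack      Input        Action
  1  $ <S>      q q t u u $  expand <S> -> q q <N>
  2  $ <N> q q  q q t u u $  match q
  3  $ <N> q    q t u u $    match q
  4  $ <N>      t u u $      expand <N> -> <S>
  5  $ <S>      t u u $      expand <S> -> <H> u
  6  $ u <H>    t u u $      expand <H> -> t
  7  $ u t      t u u $      match t
  8  $ u        u u $        match u
  9  $          u $          error: stack empty but input remains

u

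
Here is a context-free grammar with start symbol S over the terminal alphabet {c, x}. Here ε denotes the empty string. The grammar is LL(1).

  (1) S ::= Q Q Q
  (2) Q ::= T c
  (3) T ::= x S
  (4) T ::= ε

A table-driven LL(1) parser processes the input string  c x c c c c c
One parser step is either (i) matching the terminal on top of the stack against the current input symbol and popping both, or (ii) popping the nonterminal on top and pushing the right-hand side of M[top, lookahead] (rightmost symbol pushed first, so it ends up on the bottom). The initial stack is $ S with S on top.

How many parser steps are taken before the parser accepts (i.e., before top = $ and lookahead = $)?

21

      Stack          Input            Action
   1  $ S            c x c c c c c $  expand S ::= Q Q Q
   2  $ Q Q Q        c x c c c c c $  expand Q ::= T c
   3  $ Q Q c T      c x c c c c c $  expand T ::= ε
   4  $ Q Q c        c x c c c c c $  match c
   5  $ Q Q          x c c c c c $    expand Q ::= T c
   6  $ Q c T        x c c c c c $    expand T ::= x S
   7  $ Q c S x      x c c c c c $    match x
   8  $ Q c S        c c c c c $      expand S ::= Q Q Q
   9  $ Q c Q Q Q    c c c c c $      expand Q ::= T c
  10  $ Q c Q Q c T  c c c c c $      expand T ::= ε
  11  $ Q c Q Q c    c c c c c $      match c
  12  $ Q c Q Q      c c c c $        expand Q ::= T c
  13  $ Q c Q c T    c c c c $        expand T ::= ε
  14  $ Q c Q c      c c c c $        match c
  15  $ Q c Q        c c c $          expand Q ::= T c
  16  $ Q c c T      c c c $          expand T ::= ε
  17  $ Q c c        c c c $          match c
  18  $ Q c          c c $            match c
  19  $ Q            c $              expand Q ::= T c
  20  $ c T          c $              expand T ::= ε
  21  $ c            c $              match c
Accept reached after 21 steps.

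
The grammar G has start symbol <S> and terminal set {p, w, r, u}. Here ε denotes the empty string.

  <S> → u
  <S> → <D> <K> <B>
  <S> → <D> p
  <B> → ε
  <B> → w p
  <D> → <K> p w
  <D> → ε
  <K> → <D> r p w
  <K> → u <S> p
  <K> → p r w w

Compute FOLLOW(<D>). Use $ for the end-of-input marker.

{p, r, u}

FIRST(<B>) = {ε, w}
FIRST(<S>) = {p, r, u}  (via <D> <K> <B>, <D> p)
FIRST(<D>) = {ε, p, r, u}  (via <K> p w)
FIRST(<K>) = {p, r, u}  (via <D> r p w)
FOLLOW(<S>) includes $ since <S> is the start symbol.
FOLLOW(<S>): in <K>→u <S> p, <S> is followed by p with FIRST {p}. Thus FOLLOW(<S>) = {$, p}.
FOLLOW(<B>): in <S>→<D> <K> <B>, the suffix after <B> is empty, so FOLLOW(<B>) ⊇ FOLLOW(<S>) = {$, p}. Thus FOLLOW(<B>) = {$, p}.
FOLLOW(<D>): in <S>→<D> <K> <B>, <D> is followed by <K> <B> with FIRST {p, r, u}; in <S>→<D> p, <D> is followed by p with FIRST {p}; in <K>→<D> r p w, <D> is followed by r p w with FIRST {r}. Thus FOLLOW(<D>) = {p, r, u}.
FOLLOW(<K>): in <S>→<D> <K> <B>, <K> is followed by <B> with FIRST {ε, w}; in <S>→<D> <K> <B>, the suffix after <K> is nullable, so FOLLOW(<K>) ⊇ FOLLOW(<S>) = {$, p}; in <D>→<K> p w, <K> is followed by p w with FIRST {p}. Thus FOLLOW(<K>) = {$, p, w}.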